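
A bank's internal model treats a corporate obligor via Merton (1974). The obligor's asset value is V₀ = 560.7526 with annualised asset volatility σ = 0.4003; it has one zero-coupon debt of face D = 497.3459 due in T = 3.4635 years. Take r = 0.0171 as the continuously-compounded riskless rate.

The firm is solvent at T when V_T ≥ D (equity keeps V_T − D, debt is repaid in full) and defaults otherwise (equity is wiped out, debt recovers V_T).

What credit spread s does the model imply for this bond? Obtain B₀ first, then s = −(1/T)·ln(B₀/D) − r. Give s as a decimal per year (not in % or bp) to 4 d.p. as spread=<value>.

d₁ = [ln(V₀/D) + (r + σ²/2)T] / (σ√T)
   = [ln(560.7526/497.3459) + (0.0171 + 0.5·0.4003²)·3.4635] / (0.4003·√3.4635)
   = [0.119994 + 0.336722] / 0.744978 = 0.613060
d₂ = d₁ − σ√T = 0.613060 − 0.744978 = -0.131918
N(d₁) = 0.730082,  N(d₂) = 0.447525,  e^(−rT) = 0.942494
E₀ = V₀·N(d₁) − D·e^(−rT)·N(d₂)
   = 560.7526·0.730082 − 497.3459·0.942494·0.447525 = 199.619993
B₀ = V₀ − E₀ = 560.7526 − 199.619993 = 361.132607
spread = −(1/T)·ln(B₀/D) − r = −(1/3.4635)·ln(361.132607/497.3459) − 0.0171 = 0.07530379

spread=0.0753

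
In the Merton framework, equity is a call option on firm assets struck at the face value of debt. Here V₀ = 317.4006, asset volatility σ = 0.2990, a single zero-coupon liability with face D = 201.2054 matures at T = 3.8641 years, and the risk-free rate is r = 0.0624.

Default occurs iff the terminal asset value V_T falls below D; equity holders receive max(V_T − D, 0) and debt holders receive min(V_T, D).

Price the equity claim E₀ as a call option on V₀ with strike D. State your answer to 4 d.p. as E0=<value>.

d₁ = [ln(V₀/D) + (r + σ²/2)T] / (σ√T)
   = [ln(317.4006/201.2054) + (0.0624 + 0.5·0.2990²)·3.8641] / (0.2990·√3.8641)
   = [0.455838 + 0.413847] / 0.587754 = 1.479677
d₂ = d₁ − σ√T = 1.479677 − 0.587754 = 0.891923
N(d₁) = 0.930520,  N(d₂) = 0.813783,  e^(−rT) = 0.785747
E₀ = V₀·N(d₁) − D·e^(−rT)·N(d₂)
   = 317.4006·0.930520 − 201.2054·0.785747·0.813783 = 166.691343

E0=166.6913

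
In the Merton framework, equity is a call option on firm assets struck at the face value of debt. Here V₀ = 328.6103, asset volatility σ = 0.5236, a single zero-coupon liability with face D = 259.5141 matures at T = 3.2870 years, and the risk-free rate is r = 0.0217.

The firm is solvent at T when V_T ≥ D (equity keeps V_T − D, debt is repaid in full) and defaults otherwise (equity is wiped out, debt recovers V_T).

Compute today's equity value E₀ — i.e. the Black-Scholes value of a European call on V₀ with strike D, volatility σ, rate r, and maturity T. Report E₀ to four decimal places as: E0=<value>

E0=152.5074

d₁ = [ln(V₀/D) + (r + σ²/2)T] / (σ√T)
   = [ln(328.6103/259.5141) + (0.0217 + 0.5·0.5236²)·3.2870] / (0.5236·√3.2870)
   = [0.236062 + 0.521905] / 0.949291 = 0.798455
d₂ = d₁ − σ√T = 0.798455 − 0.949291 = -0.150836
N(d₁) = 0.787697,  N(d₂) = 0.440052,  e^(−rT) = 0.931157
E₀ = V₀·N(d₁) − D·e^(−rT)·N(d₂)
   = 328.6103·0.787697 − 259.5141·0.931157·0.440052 = 152.507367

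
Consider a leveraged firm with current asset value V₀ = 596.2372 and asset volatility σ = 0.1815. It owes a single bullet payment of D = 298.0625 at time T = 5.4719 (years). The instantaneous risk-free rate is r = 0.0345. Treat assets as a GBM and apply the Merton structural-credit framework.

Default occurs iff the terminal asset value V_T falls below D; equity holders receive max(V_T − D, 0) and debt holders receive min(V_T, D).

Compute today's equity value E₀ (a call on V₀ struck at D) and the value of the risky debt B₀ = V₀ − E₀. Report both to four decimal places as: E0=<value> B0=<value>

E0=350.5512 B0=245.6860

d₁ = [ln(V₀/D) + (r + σ²/2)T] / (σ√T)
   = [ln(596.2372/298.0625) + (0.0345 + 0.5·0.1815²)·5.4719] / (0.1815·√5.4719)
   = [0.693335 + 0.278909] / 0.424566 = 2.289969
d₂ = d₁ − σ√T = 2.289969 − 0.424566 = 1.865403
N(d₁) = 0.988988,  N(d₂) = 0.968938,  e^(−rT) = 0.827968
E₀ = V₀·N(d₁) − D·e^(−rT)·N(d₂)
   = 596.2372·0.988988 − 298.0625·0.827968·0.968938 = 350.551232
B₀ = V₀ − E₀ = 596.2372 − 350.551232 = 245.685968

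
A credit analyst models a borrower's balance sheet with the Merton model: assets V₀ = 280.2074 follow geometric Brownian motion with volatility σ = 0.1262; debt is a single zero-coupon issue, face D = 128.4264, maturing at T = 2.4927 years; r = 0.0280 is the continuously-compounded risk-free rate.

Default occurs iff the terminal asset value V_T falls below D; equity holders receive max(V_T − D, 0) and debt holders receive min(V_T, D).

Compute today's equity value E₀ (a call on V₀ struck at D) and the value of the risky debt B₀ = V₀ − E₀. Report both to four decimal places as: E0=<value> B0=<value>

d₁ = [ln(V₀/D) + (r + σ²/2)T] / (σ√T)
   = [ln(280.2074/128.4264) + (0.0280 + 0.5·0.1262²)·2.4927] / (0.1262·√2.4927)
   = [0.780174 + 0.089646] / 0.199248 = 4.365508
d₂ = d₁ − σ√T = 4.365508 − 0.199248 = 4.166260
N(d₁) = 0.999994,  N(d₂) = 0.999985,  e^(−rT) = 0.932584
E₀ = V₀·N(d₁) − D·e^(−rT)·N(d₂)
   = 280.2074·0.999994 − 128.4264·0.932584·0.999985 = 160.439017
B₀ = V₀ − E₀ = 280.2074 − 160.439017 = 119.768383

E0=160.4390 B0=119.7684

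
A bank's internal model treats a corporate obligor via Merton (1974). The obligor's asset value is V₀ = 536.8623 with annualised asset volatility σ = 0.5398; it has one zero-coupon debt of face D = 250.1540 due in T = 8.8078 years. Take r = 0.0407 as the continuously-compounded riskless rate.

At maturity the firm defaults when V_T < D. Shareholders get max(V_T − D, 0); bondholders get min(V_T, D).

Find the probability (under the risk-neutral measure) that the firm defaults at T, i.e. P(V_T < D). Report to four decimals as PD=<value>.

PD=0.5400

d₁ = [ln(V₀/D) + (r + σ²/2)T] / (σ√T)
   = [ln(536.8623/250.1540) + (0.0407 + 0.5·0.5398²)·8.8078] / (0.5398·√8.8078)
   = [0.763665 + 1.641704] / 1.602015 = 1.501464
d₂ = d₁ − σ√T = 1.501464 − 1.602015 = -0.100551
risk-neutral PD = N(−d₂) = N(0.100551) = 0.540046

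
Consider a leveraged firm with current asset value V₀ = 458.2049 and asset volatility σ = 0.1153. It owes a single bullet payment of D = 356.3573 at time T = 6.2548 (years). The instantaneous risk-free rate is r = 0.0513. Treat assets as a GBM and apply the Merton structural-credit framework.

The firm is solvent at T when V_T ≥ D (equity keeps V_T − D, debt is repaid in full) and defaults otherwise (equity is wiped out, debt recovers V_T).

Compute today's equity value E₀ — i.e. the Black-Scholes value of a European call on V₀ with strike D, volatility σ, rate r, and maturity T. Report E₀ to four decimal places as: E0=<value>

E0=200.5329

d₁ = [ln(V₀/D) + (r + σ²/2)T] / (σ√T)
   = [ln(458.2049/356.3573) + (0.0513 + 0.5·0.1153²)·6.2548] / (0.1153·√6.2548)
   = [0.251383 + 0.362447] / 0.288361 = 2.128688
d₂ = d₁ − σ√T = 2.128688 − 0.288361 = 1.840327
N(d₁) = 0.983360,  N(d₂) = 0.967140,  e^(−rT) = 0.725517
E₀ = V₀·N(d₁) − D·e^(−rT)·N(d₂)
   = 458.2049·0.983360 − 356.3573·0.725517·0.967140 = 200.532946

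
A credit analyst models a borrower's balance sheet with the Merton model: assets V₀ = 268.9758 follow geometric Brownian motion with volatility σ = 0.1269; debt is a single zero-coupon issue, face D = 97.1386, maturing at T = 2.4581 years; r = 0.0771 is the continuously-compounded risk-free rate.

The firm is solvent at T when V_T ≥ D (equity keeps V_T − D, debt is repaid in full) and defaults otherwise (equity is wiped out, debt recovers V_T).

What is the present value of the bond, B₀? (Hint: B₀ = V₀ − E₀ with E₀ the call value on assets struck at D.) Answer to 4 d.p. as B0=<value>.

d₁ = [ln(V₀/D) + (r + σ²/2)T] / (σ√T)
   = [ln(268.9758/97.1386) + (0.0771 + 0.5·0.1269²)·2.4581] / (0.1269·√2.4581)
   = [1.018483 + 0.209312] / 0.198958 = 6.171123
d₂ = d₁ − σ√T = 6.171123 − 0.198958 = 5.972165
N(d₁) = 1.000000,  N(d₂) = 1.000000,  e^(−rT) = 0.827357
E₀ = V₀·N(d₁) − D·e^(−rT)·N(d₂)
   = 268.9758·1.000000 − 97.1386·0.827357·1.000000 = 188.607541
B₀ = V₀ − E₀ = 268.9758 − 188.607541 = 80.368259

B0=80.3683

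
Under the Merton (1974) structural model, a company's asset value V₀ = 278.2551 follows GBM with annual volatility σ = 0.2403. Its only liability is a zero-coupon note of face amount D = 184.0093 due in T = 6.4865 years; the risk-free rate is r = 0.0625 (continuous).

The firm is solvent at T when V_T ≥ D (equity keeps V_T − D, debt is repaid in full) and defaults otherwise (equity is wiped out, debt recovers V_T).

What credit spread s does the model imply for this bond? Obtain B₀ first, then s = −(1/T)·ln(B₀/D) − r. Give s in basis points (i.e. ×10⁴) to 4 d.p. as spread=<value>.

spread=58.8152

d₁ = [ln(V₀/D) + (r + σ²/2)T] / (σ√T)
   = [ln(278.2551/184.0093) + (0.0625 + 0.5·0.2403²)·6.4865] / (0.2403·√6.4865)
   = [0.413552 + 0.592685] / 0.612011 = 1.644149
d₂ = d₁ − σ√T = 1.644149 − 0.612011 = 1.032138
N(d₁) = 0.949927,  N(d₂) = 0.848996,  e^(−rT) = 0.666706
E₀ = V₀·N(d₁) − D·e^(−rT)·N(d₂)
   = 278.2551·0.949927 − 184.0093·0.666706·0.848996 = 160.167166
B₀ = V₀ − E₀ = 278.2551 − 160.167166 = 118.087934
spread = −(1/T)·ln(B₀/D) − r = −(1/6.4865)·ln(118.087934/184.0093) − 0.0625 = 0.00588152
in basis points: 0.00588152 × 10⁴ = 58.8152 bp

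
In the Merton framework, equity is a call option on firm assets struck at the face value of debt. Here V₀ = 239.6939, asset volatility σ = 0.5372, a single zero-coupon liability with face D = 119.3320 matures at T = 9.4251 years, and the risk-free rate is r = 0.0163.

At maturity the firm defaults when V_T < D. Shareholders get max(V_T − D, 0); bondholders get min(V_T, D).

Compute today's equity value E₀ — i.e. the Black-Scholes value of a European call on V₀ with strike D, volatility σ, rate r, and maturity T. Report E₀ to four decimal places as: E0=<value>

E0=179.3493

d₁ = [ln(V₀/D) + (r + σ²/2)T] / (σ√T)
   = [ln(239.6939/119.3320) + (0.0163 + 0.5·0.5372²)·9.4251] / (0.5372·√9.4251)
   = [0.697453 + 1.513595] / 1.649221 = 1.340662
d₂ = d₁ − σ√T = 1.340662 − 1.649221 = -0.308560
N(d₁) = 0.909985,  N(d₂) = 0.378828,  e^(−rT) = 0.857590
E₀ = V₀·N(d₁) − D·e^(−rT)·N(d₂)
   = 239.6939·0.909985 − 119.3320·0.857590·0.378828 = 179.349321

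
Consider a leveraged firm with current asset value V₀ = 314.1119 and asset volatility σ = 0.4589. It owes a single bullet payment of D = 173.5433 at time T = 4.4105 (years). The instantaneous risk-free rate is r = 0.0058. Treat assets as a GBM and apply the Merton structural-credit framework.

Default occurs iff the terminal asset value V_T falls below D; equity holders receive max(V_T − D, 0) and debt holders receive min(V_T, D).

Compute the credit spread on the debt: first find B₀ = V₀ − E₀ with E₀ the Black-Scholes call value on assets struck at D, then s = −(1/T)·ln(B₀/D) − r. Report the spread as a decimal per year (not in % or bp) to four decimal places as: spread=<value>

d₁ = [ln(V₀/D) + (r + σ²/2)T] / (σ√T)
   = [ln(314.1119/173.5433) + (0.0058 + 0.5·0.4589²)·4.4105] / (0.4589·√4.4105)
   = [0.593322 + 0.489983] / 0.963745 = 1.124058
d₂ = d₁ − σ√T = 1.124058 − 0.963745 = 0.160313
N(d₁) = 0.869506,  N(d₂) = 0.563683,  e^(−rT) = 0.974744
E₀ = V₀·N(d₁) − D·e^(−rT)·N(d₂)
   = 314.1119·0.869506 − 173.5433·0.974744·0.563683 = 177.769402
B₀ = V₀ − E₀ = 314.1119 − 177.769402 = 136.342498
spread = −(1/T)·ln(B₀/D) − r = −(1/4.4105)·ln(136.342498/173.5433) − 0.0058 = 0.04890061

spread=0.0489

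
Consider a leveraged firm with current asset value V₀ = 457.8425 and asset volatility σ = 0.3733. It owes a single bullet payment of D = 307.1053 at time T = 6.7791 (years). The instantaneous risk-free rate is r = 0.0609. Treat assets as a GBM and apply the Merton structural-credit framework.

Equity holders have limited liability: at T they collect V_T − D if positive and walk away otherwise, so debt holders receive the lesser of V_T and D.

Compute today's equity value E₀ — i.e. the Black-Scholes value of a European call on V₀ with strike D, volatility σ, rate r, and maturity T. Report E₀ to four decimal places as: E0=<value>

E0=285.7971

d₁ = [ln(V₀/D) + (r + σ²/2)T] / (σ√T)
   = [ln(457.8425/307.1053) + (0.0609 + 0.5·0.3733²)·6.7791] / (0.3733·√6.7791)
   = [0.399335 + 0.885191] / 0.971950 = 1.321596
d₂ = d₁ − σ√T = 1.321596 − 0.971950 = 0.349646
N(d₁) = 0.906849,  N(d₂) = 0.636698,  e^(−rT) = 0.661763
E₀ = V₀·N(d₁) − D·e^(−rT)·N(d₂)
   = 457.8425·0.906849 − 307.1053·0.661763·0.636698 = 285.797102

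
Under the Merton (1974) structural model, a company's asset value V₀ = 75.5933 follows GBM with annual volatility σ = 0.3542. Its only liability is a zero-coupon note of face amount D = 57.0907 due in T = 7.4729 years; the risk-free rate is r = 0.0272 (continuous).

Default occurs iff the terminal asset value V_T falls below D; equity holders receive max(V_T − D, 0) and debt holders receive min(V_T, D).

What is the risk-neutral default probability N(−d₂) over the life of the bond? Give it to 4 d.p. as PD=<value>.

PD=0.4937

d₁ = [ln(V₀/D) + (r + σ²/2)T] / (σ√T)
   = [ln(75.5933/57.0907) + (0.0272 + 0.5·0.3542²)·7.4729] / (0.3542·√7.4729)
   = [0.280726 + 0.672029] / 0.968263 = 0.983985
d₂ = d₁ − σ√T = 0.983985 − 0.968263 = 0.015722
risk-neutral PD = N(−d₂) = N(-0.015722) = 0.493728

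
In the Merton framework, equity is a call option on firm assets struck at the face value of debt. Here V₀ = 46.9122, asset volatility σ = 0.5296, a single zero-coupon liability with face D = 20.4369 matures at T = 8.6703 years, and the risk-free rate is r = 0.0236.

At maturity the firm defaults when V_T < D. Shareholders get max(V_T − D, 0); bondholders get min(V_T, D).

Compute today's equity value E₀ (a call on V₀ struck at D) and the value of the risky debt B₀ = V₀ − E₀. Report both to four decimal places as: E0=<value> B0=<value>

d₁ = [ln(V₀/D) + (r + σ²/2)T] / (σ√T)
   = [ln(46.9122/20.4369) + (0.0236 + 0.5·0.5296²)·8.6703] / (0.5296·√8.6703)
   = [0.830936 + 1.420525] / 1.559427 = 1.443775
d₂ = d₁ − σ√T = 1.443775 − 1.559427 = -0.115652
N(d₁) = 0.925599,  N(d₂) = 0.453964,  e^(−rT) = 0.814958
E₀ = V₀·N(d₁) − D·e^(−rT)·N(d₂)
   = 46.9122·0.925599 − 20.4369·0.814958·0.453964 = 35.861011
B₀ = V₀ − E₀ = 46.9122 − 35.861011 = 11.051189

E0=35.8610 B0=11.0512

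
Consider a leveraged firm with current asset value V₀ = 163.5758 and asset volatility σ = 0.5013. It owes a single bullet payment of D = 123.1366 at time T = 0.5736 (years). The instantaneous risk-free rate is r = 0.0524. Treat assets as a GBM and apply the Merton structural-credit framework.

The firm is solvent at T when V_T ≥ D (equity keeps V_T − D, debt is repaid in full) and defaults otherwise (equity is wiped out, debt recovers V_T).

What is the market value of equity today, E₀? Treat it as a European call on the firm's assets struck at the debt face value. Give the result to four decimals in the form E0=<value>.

d₁ = [ln(V₀/D) + (r + σ²/2)T] / (σ√T)
   = [ln(163.5758/123.1366) + (0.0524 + 0.5·0.5013²)·0.5736] / (0.5013·√0.5736)
   = [0.283982 + 0.102130] / 0.379666 = 1.016977
d₂ = d₁ − σ√T = 1.016977 − 0.379666 = 0.637311
N(d₁) = 0.845418,  N(d₂) = 0.738039,  e^(−rT) = 0.970391
E₀ = V₀·N(d₁) − D·e^(−rT)·N(d₂)
   = 163.5758·0.845418 − 123.1366·0.970391·0.738039 = 50.101212

E0=50.1012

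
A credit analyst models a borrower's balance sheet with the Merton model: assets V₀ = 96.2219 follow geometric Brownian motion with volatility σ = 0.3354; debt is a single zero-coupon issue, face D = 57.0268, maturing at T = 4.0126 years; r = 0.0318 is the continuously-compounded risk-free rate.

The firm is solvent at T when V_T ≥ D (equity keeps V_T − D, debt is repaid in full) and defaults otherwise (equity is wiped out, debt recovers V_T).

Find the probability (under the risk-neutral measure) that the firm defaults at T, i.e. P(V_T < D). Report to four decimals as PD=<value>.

d₁ = [ln(V₀/D) + (r + σ²/2)T] / (σ√T)
   = [ln(96.2219/57.0268) + (0.0318 + 0.5·0.3354²)·4.0126] / (0.3354·√4.0126)
   = [0.523136 + 0.353296] / 0.671856 = 1.304493
d₂ = d₁ − σ√T = 1.304493 − 0.671856 = 0.632638
risk-neutral PD = N(−d₂) = N(-0.632638) = 0.263485

PD=0.2635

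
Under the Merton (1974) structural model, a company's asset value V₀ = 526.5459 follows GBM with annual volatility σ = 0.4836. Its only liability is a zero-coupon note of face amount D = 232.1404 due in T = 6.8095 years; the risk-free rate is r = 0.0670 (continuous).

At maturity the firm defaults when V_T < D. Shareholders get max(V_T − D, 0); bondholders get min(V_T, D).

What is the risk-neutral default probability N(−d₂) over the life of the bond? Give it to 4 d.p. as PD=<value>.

d₁ = [ln(V₀/D) + (r + σ²/2)T] / (σ√T)
   = [ln(526.5459/232.1404) + (0.0670 + 0.5·0.4836²)·6.8095] / (0.4836·√6.8095)
   = [0.818996 + 1.252502] / 1.261955 = 1.641499
d₂ = d₁ − σ√T = 1.641499 − 1.261955 = 0.379544
risk-neutral PD = N(−d₂) = N(-0.379544) = 0.352142

PD=0.3521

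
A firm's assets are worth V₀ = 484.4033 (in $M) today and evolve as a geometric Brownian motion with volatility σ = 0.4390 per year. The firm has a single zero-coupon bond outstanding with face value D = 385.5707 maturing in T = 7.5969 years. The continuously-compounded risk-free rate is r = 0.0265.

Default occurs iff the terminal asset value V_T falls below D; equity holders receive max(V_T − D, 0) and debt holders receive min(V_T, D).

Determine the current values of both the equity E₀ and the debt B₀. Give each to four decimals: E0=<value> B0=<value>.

E0=276.2541 B0=208.1492

d₁ = [ln(V₀/D) + (r + σ²/2)T] / (σ√T)
   = [ln(484.4033/385.5707) + (0.0265 + 0.5·0.4390²)·7.5969] / (0.4390·√7.5969)
   = [0.228193 + 0.933359] / 1.209993 = 0.959966
d₂ = d₁ − σ√T = 0.959966 − 1.209993 = -0.250026
N(d₁) = 0.831464,  N(d₂) = 0.401284,  e^(−rT) = 0.817652
E₀ = V₀·N(d₁) − D·e^(−rT)·N(d₂)
   = 484.4033·0.831464 − 385.5707·0.817652·0.401284 = 276.254086
B₀ = V₀ − E₀ = 484.4033 − 276.254086 = 208.149214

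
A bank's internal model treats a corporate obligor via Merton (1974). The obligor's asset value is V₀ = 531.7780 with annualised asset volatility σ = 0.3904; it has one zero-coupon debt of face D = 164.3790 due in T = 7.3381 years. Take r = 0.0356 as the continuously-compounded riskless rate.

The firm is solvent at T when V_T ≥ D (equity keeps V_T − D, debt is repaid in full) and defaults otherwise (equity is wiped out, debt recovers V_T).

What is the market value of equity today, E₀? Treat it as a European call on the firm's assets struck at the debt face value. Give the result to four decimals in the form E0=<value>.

d₁ = [ln(V₀/D) + (r + σ²/2)T] / (σ√T)
   = [ln(531.7780/164.3790) + (0.0356 + 0.5·0.3904²)·7.3381] / (0.3904·√7.3381)
   = [1.174051 + 0.820444] / 1.057552 = 1.885956
d₂ = d₁ − σ√T = 1.885956 − 1.057552 = 0.828404
N(d₁) = 0.970350,  N(d₂) = 0.796279,  e^(−rT) = 0.770099
E₀ = V₀·N(d₁) − D·e^(−rT)·N(d₂)
   = 531.7780·0.970350 − 164.3790·0.770099·0.796279 = 415.211089

E0=415.2111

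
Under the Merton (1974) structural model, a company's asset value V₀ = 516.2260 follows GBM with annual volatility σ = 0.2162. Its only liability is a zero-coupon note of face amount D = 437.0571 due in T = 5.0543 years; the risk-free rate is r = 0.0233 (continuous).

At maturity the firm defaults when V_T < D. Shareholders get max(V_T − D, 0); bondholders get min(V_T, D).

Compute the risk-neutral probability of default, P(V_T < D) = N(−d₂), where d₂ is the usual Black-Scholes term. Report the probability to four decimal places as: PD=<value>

PD=0.3663

d₁ = [ln(V₀/D) + (r + σ²/2)T] / (σ√T)
   = [ln(516.2260/437.0571) + (0.0233 + 0.5·0.2162²)·5.0543] / (0.2162·√5.0543)
   = [0.166481 + 0.235890] / 0.486056 = 0.827829
d₂ = d₁ − σ√T = 0.827829 − 0.486056 = 0.341773
risk-neutral PD = N(−d₂) = N(-0.341773) = 0.366261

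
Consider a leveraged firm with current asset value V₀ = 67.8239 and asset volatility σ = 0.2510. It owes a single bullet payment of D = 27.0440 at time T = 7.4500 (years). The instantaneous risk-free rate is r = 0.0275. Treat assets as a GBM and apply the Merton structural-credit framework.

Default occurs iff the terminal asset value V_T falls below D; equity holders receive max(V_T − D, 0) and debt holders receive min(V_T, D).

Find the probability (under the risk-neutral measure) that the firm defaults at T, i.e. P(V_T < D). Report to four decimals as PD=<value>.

d₁ = [ln(V₀/D) + (r + σ²/2)T] / (σ√T)
   = [ln(67.8239/27.0440) + (0.0275 + 0.5·0.2510²)·7.4500] / (0.2510·√7.4500)
   = [0.919449 + 0.439554] / 0.685097 = 1.983666
d₂ = d₁ − σ√T = 1.983666 − 0.685097 = 1.298570
risk-neutral PD = N(−d₂) = N(-1.298570) = 0.097046

PD=0.0970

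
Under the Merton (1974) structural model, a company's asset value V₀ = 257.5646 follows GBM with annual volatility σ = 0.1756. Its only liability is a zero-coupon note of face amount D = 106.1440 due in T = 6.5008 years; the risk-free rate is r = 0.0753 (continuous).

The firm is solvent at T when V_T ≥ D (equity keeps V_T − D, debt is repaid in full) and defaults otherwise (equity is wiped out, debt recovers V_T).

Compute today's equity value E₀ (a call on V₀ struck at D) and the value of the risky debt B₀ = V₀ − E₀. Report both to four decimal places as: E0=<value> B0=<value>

d₁ = [ln(V₀/D) + (r + σ²/2)T] / (σ√T)
   = [ln(257.5646/106.1440) + (0.0753 + 0.5·0.1756²)·6.5008] / (0.1756·√6.5008)
   = [0.886474 + 0.589737] / 0.447721 = 3.297165
d₂ = d₁ − σ√T = 3.297165 − 0.447721 = 2.849443
N(d₁) = 0.999512,  N(d₂) = 0.997810,  e^(−rT) = 0.612927
E₀ = V₀·N(d₁) − D·e^(−rT)·N(d₂)
   = 257.5646·0.999512 − 106.1440·0.612927·0.997810 = 192.522816
B₀ = V₀ − E₀ = 257.5646 − 192.522816 = 65.041784

E0=192.5228 B0=65.0418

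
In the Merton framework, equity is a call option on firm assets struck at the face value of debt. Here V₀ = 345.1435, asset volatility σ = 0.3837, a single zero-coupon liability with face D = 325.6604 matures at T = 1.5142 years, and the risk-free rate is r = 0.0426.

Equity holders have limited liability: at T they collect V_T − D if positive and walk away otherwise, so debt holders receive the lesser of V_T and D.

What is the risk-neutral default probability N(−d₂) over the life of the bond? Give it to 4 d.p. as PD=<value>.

d₁ = [ln(V₀/D) + (r + σ²/2)T] / (σ√T)
   = [ln(345.1435/325.6604) + (0.0426 + 0.5·0.3837²)·1.5142] / (0.3837·√1.5142)
   = [0.058105 + 0.175969] / 0.472154 = 0.495759
d₂ = d₁ − σ√T = 0.495759 − 0.472154 = 0.023606
risk-neutral PD = N(−d₂) = N(-0.023606) = 0.490584

PD=0.4906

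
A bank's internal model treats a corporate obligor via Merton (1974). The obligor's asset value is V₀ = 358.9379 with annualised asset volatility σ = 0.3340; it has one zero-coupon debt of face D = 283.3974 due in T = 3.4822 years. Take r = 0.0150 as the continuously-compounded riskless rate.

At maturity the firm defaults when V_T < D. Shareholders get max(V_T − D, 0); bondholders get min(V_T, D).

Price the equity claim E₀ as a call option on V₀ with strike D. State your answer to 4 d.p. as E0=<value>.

E0=129.5626

d₁ = [ln(V₀/D) + (r + σ²/2)T] / (σ√T)
   = [ln(358.9379/283.3974) + (0.0150 + 0.5·0.3340²)·3.4822] / (0.3340·√3.4822)
   = [0.236299 + 0.246463] / 0.623266 = 0.774569
d₂ = d₁ − σ√T = 0.774569 − 0.623266 = 0.151303
N(d₁) = 0.780703,  N(d₂) = 0.560132,  e^(−rT) = 0.949108
E₀ = V₀·N(d₁) − D·e^(−rT)·N(d₂)
   = 358.9379·0.780703 − 283.3974·0.949108·0.560132 = 129.562593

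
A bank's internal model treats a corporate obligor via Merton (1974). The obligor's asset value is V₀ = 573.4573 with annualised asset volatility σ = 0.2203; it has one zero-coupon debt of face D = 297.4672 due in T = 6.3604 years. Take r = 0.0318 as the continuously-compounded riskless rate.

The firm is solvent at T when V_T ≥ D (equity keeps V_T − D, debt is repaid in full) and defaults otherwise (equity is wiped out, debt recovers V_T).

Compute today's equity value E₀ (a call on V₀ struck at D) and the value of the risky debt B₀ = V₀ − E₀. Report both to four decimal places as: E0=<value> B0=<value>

E0=335.7854 B0=237.6719

d₁ = [ln(V₀/D) + (r + σ²/2)T] / (σ√T)
   = [ln(573.4573/297.4672) + (0.0318 + 0.5·0.2203²)·6.3604] / (0.2203·√6.3604)
   = [0.656380 + 0.356602] / 0.555593 = 1.823245
d₂ = d₁ − σ√T = 1.823245 − 0.555593 = 1.267652
N(d₁) = 0.965867,  N(d₂) = 0.897539,  e^(−rT) = 0.816882
E₀ = V₀·N(d₁) − D·e^(−rT)·N(d₂)
   = 573.4573·0.965867 − 297.4672·0.816882·0.897539 = 335.785418
B₀ = V₀ − E₀ = 573.4573 − 335.785418 = 237.671882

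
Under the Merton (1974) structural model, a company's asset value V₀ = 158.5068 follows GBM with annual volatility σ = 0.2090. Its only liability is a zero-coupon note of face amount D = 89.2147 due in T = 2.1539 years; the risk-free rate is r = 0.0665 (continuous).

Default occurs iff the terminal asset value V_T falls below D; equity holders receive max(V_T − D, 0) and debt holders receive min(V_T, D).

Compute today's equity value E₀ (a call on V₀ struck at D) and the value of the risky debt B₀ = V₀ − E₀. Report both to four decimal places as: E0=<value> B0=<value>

d₁ = [ln(V₀/D) + (r + σ²/2)T] / (σ√T)
   = [ln(158.5068/89.2147) + (0.0665 + 0.5·0.2090²)·2.1539] / (0.2090·√2.1539)
   = [0.574752 + 0.190277] / 0.306732 = 2.494126
d₂ = d₁ − σ√T = 2.494126 − 0.306732 = 2.187394
N(d₁) = 0.993687,  N(d₂) = 0.985643,  e^(−rT) = 0.866551
E₀ = V₀·N(d₁) − D·e^(−rT)·N(d₂)
   = 158.5068·0.993687 − 89.2147·0.866551·0.985643 = 81.306918
B₀ = V₀ − E₀ = 158.5068 − 81.306918 = 77.199882

E0=81.3069 B0=77.1999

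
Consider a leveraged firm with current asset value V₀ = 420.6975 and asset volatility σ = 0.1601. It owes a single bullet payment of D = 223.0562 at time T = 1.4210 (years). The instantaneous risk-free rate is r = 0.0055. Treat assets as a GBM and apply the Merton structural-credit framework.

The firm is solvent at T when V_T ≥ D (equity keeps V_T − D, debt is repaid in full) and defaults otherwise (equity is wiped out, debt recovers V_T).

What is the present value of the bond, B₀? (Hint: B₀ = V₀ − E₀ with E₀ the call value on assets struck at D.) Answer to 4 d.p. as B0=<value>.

d₁ = [ln(V₀/D) + (r + σ²/2)T] / (σ√T)
   = [ln(420.6975/223.0562) + (0.0055 + 0.5·0.1601²)·1.4210] / (0.1601·√1.4210)
   = [0.634490 + 0.026027] / 0.190848 = 3.460954
d₂ = d₁ − σ√T = 3.460954 − 0.190848 = 3.270106
N(d₁) = 0.999731,  N(d₂) = 0.999462,  e^(−rT) = 0.992215
E₀ = V₀·N(d₁) − D·e^(−rT)·N(d₂)
   = 420.6975·0.999731 − 223.0562·0.992215·0.999462 = 199.383545
B₀ = V₀ − E₀ = 420.6975 − 199.383545 = 221.313955

B0=221.3140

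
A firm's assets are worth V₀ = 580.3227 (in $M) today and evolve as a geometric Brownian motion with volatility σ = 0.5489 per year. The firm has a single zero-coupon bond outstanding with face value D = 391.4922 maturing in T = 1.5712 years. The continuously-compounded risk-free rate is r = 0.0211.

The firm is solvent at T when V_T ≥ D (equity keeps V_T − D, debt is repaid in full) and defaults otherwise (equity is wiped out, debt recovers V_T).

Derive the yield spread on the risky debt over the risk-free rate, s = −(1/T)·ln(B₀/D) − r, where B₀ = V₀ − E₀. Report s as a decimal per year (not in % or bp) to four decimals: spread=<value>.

d₁ = [ln(V₀/D) + (r + σ²/2)T] / (σ√T)
   = [ln(580.3227/391.4922) + (0.0211 + 0.5·0.5489²)·1.5712] / (0.5489·√1.5712)
   = [0.393619 + 0.269847] / 0.688033 = 0.964294
d₂ = d₁ − σ√T = 0.964294 − 0.688033 = 0.276261
N(d₁) = 0.832551,  N(d₂) = 0.608826,  e^(−rT) = 0.967391
E₀ = V₀·N(d₁) − D·e^(−rT)·N(d₂)
   = 580.3227·0.832551 − 391.4922·0.967391·0.608826 = 252.569640
B₀ = V₀ − E₀ = 580.3227 − 252.569640 = 327.753060
spread = −(1/T)·ln(B₀/D) − r = −(1/1.5712)·ln(327.753060/391.4922) − 0.0211 = 0.09200154

spread=0.0920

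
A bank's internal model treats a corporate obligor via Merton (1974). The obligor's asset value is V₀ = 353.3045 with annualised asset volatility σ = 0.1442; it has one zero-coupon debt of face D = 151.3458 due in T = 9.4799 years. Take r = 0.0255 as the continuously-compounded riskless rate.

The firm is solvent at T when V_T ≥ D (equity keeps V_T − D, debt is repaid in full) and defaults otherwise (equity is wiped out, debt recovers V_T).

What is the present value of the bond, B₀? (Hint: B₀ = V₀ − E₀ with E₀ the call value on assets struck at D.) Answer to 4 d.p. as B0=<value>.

d₁ = [ln(V₀/D) + (r + σ²/2)T] / (σ√T)
   = [ln(353.3045/151.3458) + (0.0255 + 0.5·0.1442²)·9.4799] / (0.1442·√9.4799)
   = [0.847763 + 0.340298] / 0.443984 = 2.675911
d₂ = d₁ − σ√T = 2.675911 − 0.443984 = 2.231927
N(d₁) = 0.996274,  N(d₂) = 0.987190,  e^(−rT) = 0.785262
E₀ = V₀·N(d₁) − D·e^(−rT)·N(d₂)
   = 353.3045·0.996274 − 151.3458·0.785262·0.987190 = 234.664226
B₀ = V₀ − E₀ = 353.3045 − 234.664226 = 118.640274

B0=118.6403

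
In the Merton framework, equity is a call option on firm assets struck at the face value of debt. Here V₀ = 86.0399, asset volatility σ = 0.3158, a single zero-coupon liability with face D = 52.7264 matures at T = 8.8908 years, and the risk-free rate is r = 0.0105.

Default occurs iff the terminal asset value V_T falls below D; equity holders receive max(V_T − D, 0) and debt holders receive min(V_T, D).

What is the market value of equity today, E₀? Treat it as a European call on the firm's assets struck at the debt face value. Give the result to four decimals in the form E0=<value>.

d₁ = [ln(V₀/D) + (r + σ²/2)T] / (σ√T)
   = [ln(86.0399/52.7264) + (0.0105 + 0.5·0.3158²)·8.8908] / (0.3158·√8.8908)
   = [0.489695 + 0.536692] / 0.941635 = 1.090005
d₂ = d₁ − σ√T = 1.090005 − 0.941635 = 0.148370
N(d₁) = 0.862144,  N(d₂) = 0.558975,  e^(−rT) = 0.910872
E₀ = V₀·N(d₁) − D·e^(−rT)·N(d₂)
   = 86.0399·0.862144 − 52.7264·0.910872·0.558975 = 47.332966

E0=47.3330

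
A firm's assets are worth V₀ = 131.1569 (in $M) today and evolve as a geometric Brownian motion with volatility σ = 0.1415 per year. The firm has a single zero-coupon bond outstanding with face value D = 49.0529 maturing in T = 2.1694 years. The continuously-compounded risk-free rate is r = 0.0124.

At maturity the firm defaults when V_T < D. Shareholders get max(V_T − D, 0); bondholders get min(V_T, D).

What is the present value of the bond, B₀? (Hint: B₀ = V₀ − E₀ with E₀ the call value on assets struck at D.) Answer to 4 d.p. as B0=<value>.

B0=47.7509

d₁ = [ln(V₀/D) + (r + σ²/2)T] / (σ√T)
   = [ln(131.1569/49.0529) + (0.0124 + 0.5·0.1415²)·2.1694] / (0.1415·√2.1694)
   = [0.983495 + 0.048619] / 0.208414 = 4.952235
d₂ = d₁ − σ√T = 4.952235 − 0.208414 = 4.743822
N(d₁) = 1.000000,  N(d₂) = 0.999999,  e^(−rT) = 0.973458
E₀ = V₀·N(d₁) − D·e^(−rT)·N(d₂)
   = 131.1569·1.000000 − 49.0529·0.973458·0.999999 = 83.405962
B₀ = V₀ − E₀ = 131.1569 − 83.405962 = 47.750938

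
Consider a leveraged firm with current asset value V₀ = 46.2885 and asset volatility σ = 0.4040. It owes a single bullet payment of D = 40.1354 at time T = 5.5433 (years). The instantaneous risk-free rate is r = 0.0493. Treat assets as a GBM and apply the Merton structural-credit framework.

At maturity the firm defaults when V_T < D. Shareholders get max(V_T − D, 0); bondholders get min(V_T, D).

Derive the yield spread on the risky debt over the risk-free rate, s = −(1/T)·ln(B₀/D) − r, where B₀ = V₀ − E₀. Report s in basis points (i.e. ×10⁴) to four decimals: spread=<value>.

spread=498.5264

d₁ = [ln(V₀/D) + (r + σ²/2)T] / (σ√T)
   = [ln(46.2885/40.1354) + (0.0493 + 0.5·0.4040²)·5.5433] / (0.4040·√5.5433)
   = [0.142635 + 0.725662] / 0.951186 = 0.912857
d₂ = d₁ − σ√T = 0.912857 − 0.951186 = -0.038329
N(d₁) = 0.819341,  N(d₂) = 0.484713,  e^(−rT) = 0.760876
E₀ = V₀·N(d₁) − D·e^(−rT)·N(d₂)
   = 46.2885·0.819341 − 40.1354·0.760876·0.484713 = 23.123885
B₀ = V₀ − E₀ = 46.2885 − 23.123885 = 23.164615
spread = −(1/T)·ln(B₀/D) − r = −(1/5.5433)·ln(23.164615/40.1354) − 0.0493 = 0.04985264
in basis points: 0.04985264 × 10⁴ = 498.5264 bp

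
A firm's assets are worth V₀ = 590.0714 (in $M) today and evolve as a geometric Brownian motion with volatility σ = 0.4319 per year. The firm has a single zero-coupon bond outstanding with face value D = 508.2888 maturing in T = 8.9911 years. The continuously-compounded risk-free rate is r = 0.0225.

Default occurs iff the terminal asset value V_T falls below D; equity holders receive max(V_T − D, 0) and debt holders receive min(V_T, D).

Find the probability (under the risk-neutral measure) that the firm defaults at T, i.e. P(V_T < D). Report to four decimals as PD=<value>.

PD=0.6466

d₁ = [ln(V₀/D) + (r + σ²/2)T] / (σ√T)
   = [ln(590.0714/508.2888) + (0.0225 + 0.5·0.4319²)·8.9911] / (0.4319·√8.9911)
   = [0.149194 + 1.040889] / 1.295059 = 0.918941
d₂ = d₁ − σ√T = 0.918941 − 1.295059 = -0.376118
risk-neutral PD = N(−d₂) = N(0.376118) = 0.646586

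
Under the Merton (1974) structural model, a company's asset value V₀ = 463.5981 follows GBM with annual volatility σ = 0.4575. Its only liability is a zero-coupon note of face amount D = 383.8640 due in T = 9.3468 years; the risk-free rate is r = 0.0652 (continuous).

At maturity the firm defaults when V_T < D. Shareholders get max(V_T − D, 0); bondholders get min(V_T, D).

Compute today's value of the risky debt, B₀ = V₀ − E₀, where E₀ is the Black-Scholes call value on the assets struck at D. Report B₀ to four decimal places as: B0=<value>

B0=140.9692

d₁ = [ln(V₀/D) + (r + σ²/2)T] / (σ√T)
   = [ln(463.5981/383.8640) + (0.0652 + 0.5·0.4575²)·9.3468] / (0.4575·√9.3468)
   = [0.188730 + 1.587583] / 1.398694 = 1.269980
d₂ = d₁ − σ√T = 1.269980 − 1.398694 = -0.128714
N(d₁) = 0.897954,  N(d₂) = 0.448792,  e^(−rT) = 0.543671
E₀ = V₀·N(d₁) − D·e^(−rT)·N(d₂)
   = 463.5981·0.897954 − 383.8640·0.543671·0.448792 = 322.628855
B₀ = V₀ − E₀ = 463.5981 − 322.628855 = 140.969245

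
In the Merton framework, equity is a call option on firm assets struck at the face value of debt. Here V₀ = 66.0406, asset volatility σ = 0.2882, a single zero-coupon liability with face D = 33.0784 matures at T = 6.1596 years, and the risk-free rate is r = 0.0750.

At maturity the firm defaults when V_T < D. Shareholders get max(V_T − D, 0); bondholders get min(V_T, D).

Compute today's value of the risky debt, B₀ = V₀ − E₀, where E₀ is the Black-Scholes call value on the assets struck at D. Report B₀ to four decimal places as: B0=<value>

B0=20.2695

d₁ = [ln(V₀/D) + (r + σ²/2)T] / (σ√T)
   = [ln(66.0406/33.0784) + (0.0750 + 0.5·0.2882²)·6.1596] / (0.2882·√6.1596)
   = [0.691389 + 0.717776] / 0.715270 = 1.970115
d₂ = d₁ − σ√T = 1.970115 − 0.715270 = 1.254845
N(d₁) = 0.975587,  N(d₂) = 0.895232,  e^(−rT) = 0.630041
E₀ = V₀·N(d₁) − D·e^(−rT)·N(d₂)
   = 66.0406·0.975587 − 33.0784·0.630041·0.895232 = 45.771057
B₀ = V₀ − E₀ = 66.0406 − 45.771057 = 20.269543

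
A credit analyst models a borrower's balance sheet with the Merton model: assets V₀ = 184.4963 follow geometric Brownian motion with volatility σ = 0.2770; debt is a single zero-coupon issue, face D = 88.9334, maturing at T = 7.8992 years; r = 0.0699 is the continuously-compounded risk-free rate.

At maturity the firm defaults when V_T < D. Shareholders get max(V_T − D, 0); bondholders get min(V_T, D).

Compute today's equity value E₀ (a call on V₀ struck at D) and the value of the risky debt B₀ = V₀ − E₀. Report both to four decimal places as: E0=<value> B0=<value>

d₁ = [ln(V₀/D) + (r + σ²/2)T] / (σ√T)
   = [ln(184.4963/88.9334) + (0.0699 + 0.5·0.2770²)·7.8992] / (0.2770·√7.8992)
   = [0.729742 + 0.855203] / 0.778523 = 2.035836
d₂ = d₁ − σ√T = 2.035836 − 0.778523 = 1.257313
N(d₁) = 0.979117,  N(d₂) = 0.895680,  e^(−rT) = 0.575708
E₀ = V₀·N(d₁) − D·e^(−rT)·N(d₂)
   = 184.4963·0.979117 − 88.9334·0.575708·0.895680 = 134.784845
B₀ = V₀ − E₀ = 184.4963 − 134.784845 = 49.711455

E0=134.7848 B0=49.7115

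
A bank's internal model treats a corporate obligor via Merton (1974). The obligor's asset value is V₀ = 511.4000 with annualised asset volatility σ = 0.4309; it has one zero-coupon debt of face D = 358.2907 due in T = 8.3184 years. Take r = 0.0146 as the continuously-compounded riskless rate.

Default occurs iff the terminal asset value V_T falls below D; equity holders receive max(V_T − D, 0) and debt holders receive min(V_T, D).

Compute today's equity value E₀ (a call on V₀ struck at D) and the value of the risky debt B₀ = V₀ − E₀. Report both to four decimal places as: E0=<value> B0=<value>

E0=302.0434 B0=209.3566

d₁ = [ln(V₀/D) + (r + σ²/2)T] / (σ√T)
   = [ln(511.4000/358.2907) + (0.0146 + 0.5·0.4309²)·8.3184] / (0.4309·√8.3184)
   = [0.355807 + 0.893707] / 1.242786 = 1.005414
d₂ = d₁ − σ√T = 1.005414 − 1.242786 = -0.237372
N(d₁) = 0.842651,  N(d₂) = 0.406184,  e^(−rT) = 0.885637
E₀ = V₀·N(d₁) − D·e^(−rT)·N(d₂)
   = 511.4000·0.842651 − 358.2907·0.885637·0.406184 = 302.043408
B₀ = V₀ − E₀ = 511.4000 − 302.043408 = 209.356592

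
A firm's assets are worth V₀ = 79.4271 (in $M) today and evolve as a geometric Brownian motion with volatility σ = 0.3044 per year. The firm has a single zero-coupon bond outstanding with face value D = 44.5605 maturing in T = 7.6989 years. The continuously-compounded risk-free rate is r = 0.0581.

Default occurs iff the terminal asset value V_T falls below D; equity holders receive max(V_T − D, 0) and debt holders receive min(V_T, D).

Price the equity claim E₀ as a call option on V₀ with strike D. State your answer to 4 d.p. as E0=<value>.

d₁ = [ln(V₀/D) + (r + σ²/2)T] / (σ√T)
   = [ln(79.4271/44.5605) + (0.0581 + 0.5·0.3044²)·7.6989] / (0.3044·√7.6989)
   = [0.577992 + 0.803994] / 0.844615 = 1.636231
d₂ = d₁ − σ√T = 1.636231 − 0.844615 = 0.791615
N(d₁) = 0.949104,  N(d₂) = 0.785707,  e^(−rT) = 0.639348
E₀ = V₀·N(d₁) − D·e^(−rT)·N(d₂)
   = 79.4271·0.949104 − 44.5605·0.639348·0.785707 = 53.000055

E0=53.0001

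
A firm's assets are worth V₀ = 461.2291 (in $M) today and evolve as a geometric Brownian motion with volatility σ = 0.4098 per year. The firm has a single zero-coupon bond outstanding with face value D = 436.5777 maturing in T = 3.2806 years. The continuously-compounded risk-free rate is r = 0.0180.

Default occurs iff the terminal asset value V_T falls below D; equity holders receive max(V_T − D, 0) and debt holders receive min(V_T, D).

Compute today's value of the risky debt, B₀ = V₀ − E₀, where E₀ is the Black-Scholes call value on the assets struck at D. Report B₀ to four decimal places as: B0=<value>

d₁ = [ln(V₀/D) + (r + σ²/2)T] / (σ√T)
   = [ln(461.2291/436.5777) + (0.0180 + 0.5·0.4098²)·3.2806] / (0.4098·√3.2806)
   = [0.054929 + 0.334516] / 0.742247 = 0.524683
d₂ = d₁ − σ√T = 0.524683 − 0.742247 = -0.217564
N(d₁) = 0.700098,  N(d₂) = 0.413884,  e^(−rT) = 0.942659
E₀ = V₀·N(d₁) − D·e^(−rT)·N(d₂)
   = 461.2291·0.700098 − 436.5777·0.942659·0.413884 = 152.574122
B₀ = V₀ − E₀ = 461.2291 − 152.574122 = 308.654978

B0=308.6550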